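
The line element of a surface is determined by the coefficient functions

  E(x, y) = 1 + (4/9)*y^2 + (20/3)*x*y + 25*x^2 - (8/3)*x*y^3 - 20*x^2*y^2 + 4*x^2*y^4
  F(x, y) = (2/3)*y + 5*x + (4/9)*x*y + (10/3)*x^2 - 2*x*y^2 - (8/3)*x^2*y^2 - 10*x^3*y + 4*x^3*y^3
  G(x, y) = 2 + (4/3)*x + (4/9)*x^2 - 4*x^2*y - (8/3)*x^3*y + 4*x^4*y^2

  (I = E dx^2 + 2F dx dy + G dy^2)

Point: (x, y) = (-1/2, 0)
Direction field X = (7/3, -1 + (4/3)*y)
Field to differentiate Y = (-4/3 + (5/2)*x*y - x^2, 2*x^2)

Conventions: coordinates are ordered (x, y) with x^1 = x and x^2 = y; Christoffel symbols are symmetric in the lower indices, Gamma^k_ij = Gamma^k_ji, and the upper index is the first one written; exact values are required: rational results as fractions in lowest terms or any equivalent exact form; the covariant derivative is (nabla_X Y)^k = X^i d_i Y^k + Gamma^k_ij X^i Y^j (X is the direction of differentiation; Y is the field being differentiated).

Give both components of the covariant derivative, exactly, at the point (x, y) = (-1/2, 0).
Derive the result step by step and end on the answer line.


E = 29/4, F = -5/3, G = 13/9 at the point
E_x = -25, E_y = -10/3, F_x = 5/3, F_y = 61/36, G_x = 8/9, G_y = -2/3
EG - F^2 = 277/36;  g^inv = (36/277) * [[13/9, 5/3], [5/3, 29/4]]
first-kind symbols [ij,l] = (1/2)(d_i g_jl + d_j g_il - d_l g_ij): [xx,x] = E_x/2 = -25/2, [xx,y] = F_x - E_y/2 = 10/3, [xy,x] = E_y/2 = -5/3, [xy,y] = G_x/2 = 4/9, [yy,x] = F_y - G_x/2 = 5/4, [yy,y] = G_y/2 = -1/3
Gamma^x_ij = (G*[ij,x] - F*[ij,y])/(EG - F^2), Gamma^y_ij = (E*[ij,y] - F*[ij,x])/(EG - F^2)
Gamma_xxx = -450/277, Gamma_xxy = -60/277, Gamma_xyy = 45/277, Gamma_yxx = 120/277, Gamma_yxy = 16/277, Gamma_yyy = -12/277
X = (7/3, -1), Y = (-19/12, 1/2) at the point

Answer: (nabla_X Y)^x = 29611/3324, (nabla_X Y)^y = -1686/277


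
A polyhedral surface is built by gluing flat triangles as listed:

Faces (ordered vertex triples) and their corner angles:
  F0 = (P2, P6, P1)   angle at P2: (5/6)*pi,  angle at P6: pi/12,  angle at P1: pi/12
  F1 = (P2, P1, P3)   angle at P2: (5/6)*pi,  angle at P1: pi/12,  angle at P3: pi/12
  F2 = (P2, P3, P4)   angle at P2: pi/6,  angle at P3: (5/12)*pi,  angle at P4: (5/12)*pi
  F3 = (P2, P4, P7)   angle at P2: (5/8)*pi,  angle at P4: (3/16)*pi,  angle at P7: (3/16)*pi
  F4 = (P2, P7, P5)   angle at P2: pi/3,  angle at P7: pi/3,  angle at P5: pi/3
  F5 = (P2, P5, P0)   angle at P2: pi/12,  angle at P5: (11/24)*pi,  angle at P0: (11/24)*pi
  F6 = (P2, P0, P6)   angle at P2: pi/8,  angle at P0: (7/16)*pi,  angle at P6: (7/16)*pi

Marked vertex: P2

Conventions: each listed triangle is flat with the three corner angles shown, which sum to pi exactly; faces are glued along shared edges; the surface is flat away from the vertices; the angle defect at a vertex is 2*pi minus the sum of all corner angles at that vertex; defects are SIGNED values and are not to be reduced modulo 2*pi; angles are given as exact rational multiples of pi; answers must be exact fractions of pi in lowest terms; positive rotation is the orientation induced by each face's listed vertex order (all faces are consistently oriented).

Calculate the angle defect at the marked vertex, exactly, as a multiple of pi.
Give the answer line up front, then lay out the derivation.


Answer: defect(P2) = -pi

Sum of corner angles at P2: 3*pi
defect = 2*pi - 3*pi


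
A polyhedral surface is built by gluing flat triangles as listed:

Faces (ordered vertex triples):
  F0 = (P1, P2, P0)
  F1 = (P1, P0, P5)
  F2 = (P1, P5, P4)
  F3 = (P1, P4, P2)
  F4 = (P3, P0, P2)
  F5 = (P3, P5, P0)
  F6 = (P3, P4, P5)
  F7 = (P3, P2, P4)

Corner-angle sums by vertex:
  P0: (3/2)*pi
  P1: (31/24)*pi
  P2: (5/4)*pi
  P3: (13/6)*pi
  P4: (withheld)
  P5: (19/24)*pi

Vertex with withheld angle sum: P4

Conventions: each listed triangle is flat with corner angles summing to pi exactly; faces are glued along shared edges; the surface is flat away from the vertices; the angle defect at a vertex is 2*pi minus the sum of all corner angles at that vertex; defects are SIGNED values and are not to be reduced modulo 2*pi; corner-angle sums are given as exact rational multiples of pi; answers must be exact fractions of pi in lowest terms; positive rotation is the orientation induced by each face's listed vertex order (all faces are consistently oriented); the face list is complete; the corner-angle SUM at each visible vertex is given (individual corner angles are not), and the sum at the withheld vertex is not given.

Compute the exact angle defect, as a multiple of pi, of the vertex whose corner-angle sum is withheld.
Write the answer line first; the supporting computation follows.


Answer: defect(P4) = pi

V = 6, E = 12, F = 8; chi = V - E + F = 2
Gauss-Bonnet: total defect = 2*pi*chi = 4*pi; visible defects sum to 3*pi


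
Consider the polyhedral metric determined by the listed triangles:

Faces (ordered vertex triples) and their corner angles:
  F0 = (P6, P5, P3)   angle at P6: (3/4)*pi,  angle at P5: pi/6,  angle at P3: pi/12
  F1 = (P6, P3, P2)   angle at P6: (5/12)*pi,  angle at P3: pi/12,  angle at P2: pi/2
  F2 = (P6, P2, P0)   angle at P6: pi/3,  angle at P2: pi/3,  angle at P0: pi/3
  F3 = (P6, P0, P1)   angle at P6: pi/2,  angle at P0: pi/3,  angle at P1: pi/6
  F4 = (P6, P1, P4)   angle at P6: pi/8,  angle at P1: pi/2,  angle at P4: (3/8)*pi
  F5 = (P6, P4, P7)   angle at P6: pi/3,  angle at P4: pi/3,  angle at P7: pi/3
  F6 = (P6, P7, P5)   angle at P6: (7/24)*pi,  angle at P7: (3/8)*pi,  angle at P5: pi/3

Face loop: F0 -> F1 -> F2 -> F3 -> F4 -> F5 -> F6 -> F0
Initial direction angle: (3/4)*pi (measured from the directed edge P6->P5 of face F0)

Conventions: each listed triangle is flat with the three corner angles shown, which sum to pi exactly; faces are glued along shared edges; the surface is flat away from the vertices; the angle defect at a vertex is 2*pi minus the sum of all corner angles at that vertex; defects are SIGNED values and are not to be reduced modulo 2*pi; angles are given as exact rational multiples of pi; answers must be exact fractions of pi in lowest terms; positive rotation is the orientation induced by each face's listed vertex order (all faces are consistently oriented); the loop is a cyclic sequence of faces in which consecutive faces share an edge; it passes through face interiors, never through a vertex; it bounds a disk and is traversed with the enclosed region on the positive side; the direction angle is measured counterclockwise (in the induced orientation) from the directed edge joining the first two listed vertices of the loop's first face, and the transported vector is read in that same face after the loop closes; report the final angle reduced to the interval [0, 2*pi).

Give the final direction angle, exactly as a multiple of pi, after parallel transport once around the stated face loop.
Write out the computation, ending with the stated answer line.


enclosed vertex P6: corner angles sum to (11/4)*pi, defect = 2*pi - (11/4)*pi = (-3/4)*pi
transport around the loop rotates by the sum of enclosed defects; add to the initial angle mod 2*pi
final angle = (3/4)*pi - (3/4)*pi = 0 (mod 2*pi)

Answer: final direction angle = 0


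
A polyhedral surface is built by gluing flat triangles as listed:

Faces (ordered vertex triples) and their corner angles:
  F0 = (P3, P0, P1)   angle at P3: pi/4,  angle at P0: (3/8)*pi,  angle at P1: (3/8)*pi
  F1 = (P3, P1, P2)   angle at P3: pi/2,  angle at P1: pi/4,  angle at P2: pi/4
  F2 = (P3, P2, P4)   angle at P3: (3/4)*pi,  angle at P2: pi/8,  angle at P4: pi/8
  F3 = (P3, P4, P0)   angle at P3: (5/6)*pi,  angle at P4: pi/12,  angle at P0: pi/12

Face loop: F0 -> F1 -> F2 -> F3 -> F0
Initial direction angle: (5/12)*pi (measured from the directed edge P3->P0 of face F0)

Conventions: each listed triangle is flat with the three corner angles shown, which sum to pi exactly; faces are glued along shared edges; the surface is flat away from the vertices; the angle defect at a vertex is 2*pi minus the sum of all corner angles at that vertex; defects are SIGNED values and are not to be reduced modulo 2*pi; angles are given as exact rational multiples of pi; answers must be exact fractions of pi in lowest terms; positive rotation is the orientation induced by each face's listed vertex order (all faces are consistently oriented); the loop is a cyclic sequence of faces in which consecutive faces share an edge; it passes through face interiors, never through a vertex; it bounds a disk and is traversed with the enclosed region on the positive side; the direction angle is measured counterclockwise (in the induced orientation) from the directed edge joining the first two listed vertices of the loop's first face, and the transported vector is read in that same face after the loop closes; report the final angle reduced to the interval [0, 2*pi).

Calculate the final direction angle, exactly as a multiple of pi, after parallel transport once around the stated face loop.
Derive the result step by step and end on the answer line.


enclosed vertex P3: corner angles sum to (7/3)*pi, defect = 2*pi - (7/3)*pi = -pi/3
summing the enclosed defects onto the initial angle, mod 2*pi in the induced orientation:
final angle = (5/12)*pi - pi/3 = pi/12 (mod 2*pi)

Answer: final direction angle = pi/12


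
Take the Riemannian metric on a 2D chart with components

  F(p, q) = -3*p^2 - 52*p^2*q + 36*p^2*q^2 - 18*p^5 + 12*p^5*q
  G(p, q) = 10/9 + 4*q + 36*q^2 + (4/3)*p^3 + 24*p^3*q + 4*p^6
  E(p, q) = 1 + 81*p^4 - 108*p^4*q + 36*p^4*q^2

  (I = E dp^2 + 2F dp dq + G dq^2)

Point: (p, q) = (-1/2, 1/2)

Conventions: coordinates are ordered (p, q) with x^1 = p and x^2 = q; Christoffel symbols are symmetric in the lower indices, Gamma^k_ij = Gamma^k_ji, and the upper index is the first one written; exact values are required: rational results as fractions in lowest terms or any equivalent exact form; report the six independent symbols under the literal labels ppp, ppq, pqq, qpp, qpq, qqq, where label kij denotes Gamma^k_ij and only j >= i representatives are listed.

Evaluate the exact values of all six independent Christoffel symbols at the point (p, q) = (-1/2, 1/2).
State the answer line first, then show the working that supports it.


Answer: Gamma_ppp = -1296/1837, Gamma_ppq = -324/1837, Gamma_pqq = -1296/1837, Gamma_qpp = 2664/1837, Gamma_qpq = 666/1837, Gamma_qqq = 2664/1837

E = 13/4, F = -37/8, G = 1513/144 at the point
E_p = -18, E_q = -9/2, F_p = 65/4, F_q = -35/8, G_p = 37/4, G_q = 37
EG - F^2 = 1837/144;  g^inv = (144/1837) * [[1513/144, 37/8], [37/8, 13/4]]
first-kind symbols [ij,l] = (1/2)(d_i g_jl + d_j g_il - d_l g_ij): [pp,p] = E_p/2 = -9, [pp,q] = F_p - E_q/2 = 37/2, [pq,p] = E_q/2 = -9/4, [pq,q] = G_p/2 = 37/8, [qq,p] = F_q - G_p/2 = -9, [qq,q] = G_q/2 = 37/2
Gamma^p_ij = (G*[ij,p] - F*[ij,q])/(EG - F^2), Gamma^q_ij = (E*[ij,q] - F*[ij,p])/(EG - F^2)


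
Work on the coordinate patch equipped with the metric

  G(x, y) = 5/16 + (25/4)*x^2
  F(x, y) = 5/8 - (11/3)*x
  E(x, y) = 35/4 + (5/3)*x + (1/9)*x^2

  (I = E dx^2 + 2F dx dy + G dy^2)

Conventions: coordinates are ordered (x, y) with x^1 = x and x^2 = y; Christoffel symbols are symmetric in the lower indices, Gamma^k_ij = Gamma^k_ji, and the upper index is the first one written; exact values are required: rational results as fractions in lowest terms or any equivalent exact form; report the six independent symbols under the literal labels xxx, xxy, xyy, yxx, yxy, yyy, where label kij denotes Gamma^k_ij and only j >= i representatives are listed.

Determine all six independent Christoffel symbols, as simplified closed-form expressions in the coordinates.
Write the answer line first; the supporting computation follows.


Answer: Gamma_xxx = (200*x^3 + 1500*x^2 - 3862*x + 735)/(200*x^4 + 3000*x^3 + 11888*x^2 + 1470*x + 675), Gamma_xxy = (6600*x^2 - 1125*x)/(200*x^4 + 3000*x^3 + 11888*x^2 + 1470*x + 675), Gamma_xyy = (-22500*x^3 - 1125*x)/(400*x^4 + 6000*x^3 + 23776*x^2 + 2940*x + 1350), Gamma_yxx = (-900*x - 9390)/(200*x^4 + 3000*x^3 + 11888*x^2 + 1470*x + 675), Gamma_yxy = (200*x^3 + 3000*x^2 + 15750*x)/(200*x^4 + 3000*x^3 + 11888*x^2 + 1470*x + 675), Gamma_yyy = (-6600*x^2 + 1125*x)/(200*x^4 + 3000*x^3 + 11888*x^2 + 1470*x + 675)

E = 35/4 + (5/3)*x + (1/9)*x^2; F = 5/8 - (11/3)*x; G = 5/16 + (25/4)*x^2
Gamma^k_ij = (1/2) g^{kl} (d_i g_jl + d_j g_il - d_l g_ij), with g^inv = (1/(EG-F^2)) [[G, -F], [-F, E]]
first partials: E_x = 5/3 + (2/9)*x, E_y = 0, F_x = -11/3, F_y = 0, G_x = (25/2)*x, G_y = 0
D = EG - F^2 = 75/32 + (245/48)*x + (743/18)*x^2 + (125/12)*x^3 + (25/36)*x^4
expanded: Gamma^x_xx = (G E_x - 2F F_x + F E_y)/(2D), Gamma^x_xy = (G E_y - F G_x)/(2D), Gamma^x_yy = (2G F_y - G G_x - F G_y)/(2D), Gamma^y_xx = (2E F_x - E E_y - F E_x)/(2D), Gamma^y_xy = (E G_x - F E_y)/(2D), Gamma^y_yy = (E G_y - 2F F_y + F G_x)/(2D); substitute and cancel common factors


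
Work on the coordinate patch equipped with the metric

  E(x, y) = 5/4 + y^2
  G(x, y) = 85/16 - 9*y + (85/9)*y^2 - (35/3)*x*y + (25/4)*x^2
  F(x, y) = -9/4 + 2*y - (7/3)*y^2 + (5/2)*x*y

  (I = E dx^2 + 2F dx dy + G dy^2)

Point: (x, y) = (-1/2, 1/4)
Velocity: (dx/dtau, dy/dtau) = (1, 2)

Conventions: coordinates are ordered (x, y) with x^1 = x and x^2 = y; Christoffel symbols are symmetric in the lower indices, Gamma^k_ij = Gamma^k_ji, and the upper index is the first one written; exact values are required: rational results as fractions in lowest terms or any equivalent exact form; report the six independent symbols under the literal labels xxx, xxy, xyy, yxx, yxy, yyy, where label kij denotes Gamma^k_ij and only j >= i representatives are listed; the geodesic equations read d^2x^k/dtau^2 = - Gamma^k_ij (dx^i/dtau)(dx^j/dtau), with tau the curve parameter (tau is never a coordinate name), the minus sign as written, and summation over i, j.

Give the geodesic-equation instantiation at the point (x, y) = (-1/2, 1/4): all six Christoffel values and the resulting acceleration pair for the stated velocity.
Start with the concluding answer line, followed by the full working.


Answer: Gamma_xxx = 1908/8945, Gamma_xxy = -19476/8945, Gamma_xyy = 68024/8945, Gamma_yxx = 1134/8945, Gamma_yxy = -12588/8945, Gamma_yyy = 23552/8945; accelerations (d^2x/dtau^2, d^2y/dtau^2) = (-39220/1789, -8998/1789)

E = 21/16, F = -53/24, G = 961/144 at the point
E_x = 0, E_y = 1/2, F_x = 5/8, F_y = -5/12, G_x = -55/6, G_y = 14/9
EG - F^2 = 8945/2304;  g^inv = (2304/8945) * [[961/144, 53/24], [53/24, 21/16]]
first-kind symbols [ij,l] = (1/2)(d_i g_jl + d_j g_il - d_l g_ij): [xx,x] = E_x/2 = 0, [xx,y] = F_x - E_y/2 = 3/8, [xy,x] = E_y/2 = 1/4, [xy,y] = G_x/2 = -55/12, [yy,x] = F_y - G_x/2 = 25/6, [yy,y] = G_y/2 = 7/9
Gamma^x_ij = (G*[ij,x] - F*[ij,y])/(EG - F^2), Gamma^y_ij = (E*[ij,y] - F*[ij,x])/(EG - F^2)
Gamma_xxx = 1908/8945, Gamma_xxy = -19476/8945, Gamma_xyy = 68024/8945, Gamma_yxx = 1134/8945, Gamma_yxy = -12588/8945, Gamma_yyy = 23552/8945
d^2x/dtau^2 = -(Gamma_xxx*(1)^2 + 2*Gamma_xxy*(1)*(2) + Gamma_xyy*(2)^2) = -39220/1789
d^2y/dtau^2 = -(Gamma_yxx*(1)^2 + 2*Gamma_yxy*(1)*(2) + Gamma_yyy*(2)^2) = -8998/1789


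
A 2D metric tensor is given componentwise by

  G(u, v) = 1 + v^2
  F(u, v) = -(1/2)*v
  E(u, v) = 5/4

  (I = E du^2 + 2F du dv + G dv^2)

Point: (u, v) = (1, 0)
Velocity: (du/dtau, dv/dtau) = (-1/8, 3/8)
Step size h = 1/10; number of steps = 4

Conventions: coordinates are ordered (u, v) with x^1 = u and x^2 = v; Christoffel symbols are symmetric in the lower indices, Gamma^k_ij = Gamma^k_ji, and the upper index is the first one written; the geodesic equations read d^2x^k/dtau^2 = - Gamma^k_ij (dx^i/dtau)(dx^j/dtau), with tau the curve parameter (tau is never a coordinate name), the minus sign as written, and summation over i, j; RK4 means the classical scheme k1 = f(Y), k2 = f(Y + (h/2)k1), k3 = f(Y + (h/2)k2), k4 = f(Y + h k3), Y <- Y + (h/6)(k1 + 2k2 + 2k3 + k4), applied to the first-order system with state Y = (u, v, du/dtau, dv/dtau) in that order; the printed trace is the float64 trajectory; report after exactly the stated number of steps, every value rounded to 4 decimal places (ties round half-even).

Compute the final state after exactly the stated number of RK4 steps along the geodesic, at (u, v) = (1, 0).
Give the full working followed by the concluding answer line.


f(Y) = (du/dtau, dv/dtau, -Gamma^u_ij Y'^i Y'^j, -Gamma^v_ij Y'^i Y'^j) with the Gammas evaluated at the stage position; h = 0.100000; intermediate values shown to 6 dp
step 0: u = 1.0000, v = 0.0000, du/dtau = -0.1250, dv/dtau = 0.3750
step 1:
  k1: at (u, v) = (1.000000, 0.000000), (du/dtau, dv/dtau) = (-0.125000, 0.375000); Gamma_uuu = 0.000000, Gamma_uuv = 0.000000, Gamma_uvv = -0.400000, Gamma_vuu = 0.000000, Gamma_vuv = 0.000000, Gamma_vvv = 0.000000; k1 = (-0.125000, 0.375000, 0.056250, 0.000000)
  k2: at (u, v) = (0.993750, 0.018750), (du/dtau, dv/dtau) = (-0.122188, 0.375000); Gamma_uuu = 0.000000, Gamma_uuv = 0.000000, Gamma_uvv = -0.399888, Gamma_vuu = 0.000000, Gamma_vuv = 0.000000, Gamma_vvv = 0.014996; k2 = (-0.122188, 0.375000, 0.056234, -0.002109)
  k3: at (u, v) = (0.993891, 0.018750), (du/dtau, dv/dtau) = (-0.122188, 0.374895); Gamma_uuu = 0.000000, Gamma_uuv = 0.000000, Gamma_uvv = -0.399888, Gamma_vuu = 0.000000, Gamma_vuv = 0.000000, Gamma_vvv = 0.014996; k3 = (-0.122188, 0.374895, 0.056203, -0.002108)
  k4: at (u, v) = (0.987781, 0.037489), (du/dtau, dv/dtau) = (-0.119380, 0.374789); Gamma_uuu = 0.000000, Gamma_uuv = 0.000000, Gamma_uvv = -0.399551, Gamma_vuu = 0.000000, Gamma_vuv = 0.000000, Gamma_vvv = 0.029958; k4 = (-0.119380, 0.374789, 0.056124, -0.004208)
  Y <- Y + (h/6)(k1 + 2k2 + 2k3 + k4): u = 0.9878, v = 0.0375, du/dtau = -0.1194, dv/dtau = 0.3748
step 2:
  k1: at (u, v) = (0.987781, 0.037493), (du/dtau, dv/dtau) = (-0.119379, 0.374789); Gamma_uuu = 0.000000, Gamma_uuv = 0.000000, Gamma_uvv = -0.399551, Gamma_vuu = 0.000000, Gamma_vuv = 0.000000, Gamma_vvv = 0.029961; k1 = (-0.119379, 0.374789, 0.056124, -0.004208)
  k2: at (u, v) = (0.981812, 0.056232), (du/dtau, dv/dtau) = (-0.116573, 0.374579); Gamma_uuu = 0.000000, Gamma_uuv = 0.000000, Gamma_uvv = -0.398991, Gamma_vuu = 0.000000, Gamma_vuv = 0.000000, Gamma_vvv = 0.044872; k2 = (-0.116573, 0.374579, 0.055982, -0.006296)
  k3: at (u, v) = (0.981952, 0.056222), (du/dtau, dv/dtau) = (-0.116580, 0.374475); Gamma_uuu = 0.000000, Gamma_uuv = 0.000000, Gamma_uvv = -0.398991, Gamma_vuu = 0.000000, Gamma_vuv = 0.000000, Gamma_vvv = 0.044864; k3 = (-0.116580, 0.374475, 0.055951, -0.006291)
  k4: at (u, v) = (0.976123, 0.074940), (du/dtau, dv/dtau) = (-0.113784, 0.374160); Gamma_uuu = 0.000000, Gamma_uuv = 0.000000, Gamma_uvv = -0.398211, Gamma_vuu = 0.000000, Gamma_vuv = 0.000000, Gamma_vvv = 0.059684; k4 = (-0.113784, 0.374160, 0.055748, -0.008356)
  Y <- Y + (h/6)(k1 + 2k2 + 2k3 + k4): u = 0.9761, v = 0.0749, du/dtau = -0.1138, dv/dtau = 0.3742
step 3:
  k1: at (u, v) = (0.976123, 0.074944), (du/dtau, dv/dtau) = (-0.113784, 0.374160); Gamma_uuu = 0.000000, Gamma_uuv = 0.000000, Gamma_uvv = -0.398211, Gamma_vuu = 0.000000, Gamma_vuv = 0.000000, Gamma_vvv = 0.059687; k1 = (-0.113784, 0.374160, 0.055748, -0.008356)
  k2: at (u, v) = (0.970434, 0.093652), (du/dtau, dv/dtau) = (-0.110996, 0.373743); Gamma_uuu = 0.000000, Gamma_uuv = 0.000000, Gamma_uvv = -0.397213, Gamma_vuu = 0.000000, Gamma_vuv = 0.000000, Gamma_vvv = 0.074400; k2 = (-0.110996, 0.373743, 0.055484, -0.010392)
  k3: at (u, v) = (0.970574, 0.093631), (du/dtau, dv/dtau) = (-0.111009, 0.373641); Gamma_uuu = 0.000000, Gamma_uuv = 0.000000, Gamma_uvv = -0.397214, Gamma_vuu = 0.000000, Gamma_vuv = 0.000000, Gamma_vvv = 0.074383; k3 = (-0.111009, 0.373641, 0.055454, -0.010384)
  k4: at (u, v) = (0.965022, 0.112308), (du/dtau, dv/dtau) = (-0.108238, 0.373122); Gamma_uuu = 0.000000, Gamma_uuv = 0.000000, Gamma_uvv = -0.396004, Gamma_vuu = 0.000000, Gamma_vuv = 0.000000, Gamma_vvv = 0.088949; k4 = (-0.108238, 0.373122, 0.055132, -0.012383)
  Y <- Y + (h/6)(k1 + 2k2 + 2k3 + k4): u = 0.9650, v = 0.1123, du/dtau = -0.1082, dv/dtau = 0.3731
step 4:
  k1: at (u, v) = (0.965023, 0.112311), (du/dtau, dv/dtau) = (-0.108238, 0.373122); Gamma_uuu = 0.000000, Gamma_uuv = 0.000000, Gamma_uvv = -0.396004, Gamma_vuu = 0.000000, Gamma_vuv = 0.000000, Gamma_vvv = 0.088951; k1 = (-0.108238, 0.373122, 0.055132, -0.012384)
  k2: at (u, v) = (0.959611, 0.130967), (du/dtau, dv/dtau) = (-0.105481, 0.372503); Gamma_uuu = 0.000000, Gamma_uuv = 0.000000, Gamma_uvv = -0.394586, Gamma_vuu = 0.000000, Gamma_vuv = 0.000000, Gamma_vvv = 0.103356; k2 = (-0.105481, 0.372503, 0.054752, -0.014341)
  k3: at (u, v) = (0.959749, 0.130937), (du/dtau, dv/dtau) = (-0.105500, 0.372405); Gamma_uuu = 0.000000, Gamma_uuv = 0.000000, Gamma_uvv = -0.394588, Gamma_vuu = 0.000000, Gamma_vuv = 0.000000, Gamma_vvv = 0.103332; k3 = (-0.105500, 0.372405, 0.054724, -0.014331)
  k4: at (u, v) = (0.954473, 0.149552), (du/dtau, dv/dtau) = (-0.102765, 0.371689); Gamma_uuu = 0.000000, Gamma_uuv = 0.000000, Gamma_uvv = -0.392969, Gamma_vuu = 0.000000, Gamma_vuv = 0.000000, Gamma_vvv = 0.117538; k4 = (-0.102765, 0.371689, 0.054290, -0.016238)
  Y <- Y + (h/6)(k1 + 2k2 + 2k3 + k4): u = 0.9545, v = 0.1496, du/dtau = -0.1028, dv/dtau = 0.3717

Answer: u = 0.9545, v = 0.1496, du/dtau = -0.1028, dv/dtau = 0.3717


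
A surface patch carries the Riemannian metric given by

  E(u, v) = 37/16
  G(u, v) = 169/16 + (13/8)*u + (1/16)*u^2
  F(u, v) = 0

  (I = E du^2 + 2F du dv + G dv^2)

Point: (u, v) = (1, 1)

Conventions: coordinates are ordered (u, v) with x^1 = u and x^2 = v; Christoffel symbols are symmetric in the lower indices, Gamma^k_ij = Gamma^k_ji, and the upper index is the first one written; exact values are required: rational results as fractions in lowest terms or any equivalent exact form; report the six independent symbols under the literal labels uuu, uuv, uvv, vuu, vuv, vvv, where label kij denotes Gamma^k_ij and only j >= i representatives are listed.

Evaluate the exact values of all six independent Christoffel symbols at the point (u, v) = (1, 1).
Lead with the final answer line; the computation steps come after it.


Answer: Gamma_uuu = 0, Gamma_uuv = 0, Gamma_uvv = -14/37, Gamma_vuu = 0, Gamma_vuv = 1/14, Gamma_vvv = 0

E = 37/16, F = 0, G = 49/4 at the point
E_u = 0, E_v = 0, F_u = 0, F_v = 0, G_u = 7/4, G_v = 0
EG - F^2 = 1813/64;  g^inv = (64/1813) * [[49/4, 0], [0, 37/16]]
first-kind symbols [ij,l] = (1/2)(d_i g_jl + d_j g_il - d_l g_ij): [uu,u] = E_u/2 = 0, [uu,v] = F_u - E_v/2 = 0, [uv,u] = E_v/2 = 0, [uv,v] = G_u/2 = 7/8, [vv,u] = F_v - G_u/2 = -7/8, [vv,v] = G_v/2 = 0
Gamma^u_ij = (G*[ij,u] - F*[ij,v])/(EG - F^2), Gamma^v_ij = (E*[ij,v] - F*[ij,u])/(EG - F^2)


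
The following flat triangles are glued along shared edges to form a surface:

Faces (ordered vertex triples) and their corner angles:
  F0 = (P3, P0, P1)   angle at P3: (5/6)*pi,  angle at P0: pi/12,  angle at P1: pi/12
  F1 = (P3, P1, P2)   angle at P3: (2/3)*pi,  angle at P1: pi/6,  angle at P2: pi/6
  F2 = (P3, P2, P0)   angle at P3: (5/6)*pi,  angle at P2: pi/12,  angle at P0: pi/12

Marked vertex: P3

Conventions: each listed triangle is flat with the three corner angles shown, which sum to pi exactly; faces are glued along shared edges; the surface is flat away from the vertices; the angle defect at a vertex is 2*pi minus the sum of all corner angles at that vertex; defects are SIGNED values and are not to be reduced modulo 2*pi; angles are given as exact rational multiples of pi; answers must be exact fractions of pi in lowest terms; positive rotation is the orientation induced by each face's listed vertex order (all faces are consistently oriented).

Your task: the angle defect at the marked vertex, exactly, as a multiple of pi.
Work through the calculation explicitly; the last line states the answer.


Sum of corner angles at P3: (7/3)*pi
defect = 2*pi - (7/3)*pi

Answer: defect(P3) = -pi/3


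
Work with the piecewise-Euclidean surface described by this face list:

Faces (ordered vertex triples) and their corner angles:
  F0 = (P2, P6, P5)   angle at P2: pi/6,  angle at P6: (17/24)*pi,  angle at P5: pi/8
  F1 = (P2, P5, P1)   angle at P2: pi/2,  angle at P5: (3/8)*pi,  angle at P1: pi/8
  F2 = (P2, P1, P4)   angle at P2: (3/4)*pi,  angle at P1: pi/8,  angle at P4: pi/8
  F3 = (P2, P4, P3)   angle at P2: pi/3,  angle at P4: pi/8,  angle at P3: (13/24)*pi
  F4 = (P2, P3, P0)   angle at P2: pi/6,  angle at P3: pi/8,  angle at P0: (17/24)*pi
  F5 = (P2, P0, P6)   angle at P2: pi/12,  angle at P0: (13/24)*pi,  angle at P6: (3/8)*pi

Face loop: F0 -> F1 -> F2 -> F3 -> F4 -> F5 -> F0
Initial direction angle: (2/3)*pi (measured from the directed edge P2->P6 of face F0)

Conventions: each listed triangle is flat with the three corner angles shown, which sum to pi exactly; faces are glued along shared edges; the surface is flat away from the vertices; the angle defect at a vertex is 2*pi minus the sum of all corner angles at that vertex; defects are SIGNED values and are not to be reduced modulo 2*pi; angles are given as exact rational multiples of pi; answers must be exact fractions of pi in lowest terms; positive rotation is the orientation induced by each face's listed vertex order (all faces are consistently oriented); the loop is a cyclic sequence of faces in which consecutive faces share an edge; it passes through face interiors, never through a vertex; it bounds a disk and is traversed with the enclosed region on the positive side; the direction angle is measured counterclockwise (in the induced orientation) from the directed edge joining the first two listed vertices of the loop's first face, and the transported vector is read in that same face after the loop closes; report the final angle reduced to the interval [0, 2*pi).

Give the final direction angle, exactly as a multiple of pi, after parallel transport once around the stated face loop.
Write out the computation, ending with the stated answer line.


enclosed vertex P2: corner angles sum to 2*pi, defect = 2*pi - 2*pi = 0
the final direction is the initial angle plus the enclosed defects, taken mod 2*pi in the induced orientation
final angle = (2/3)*pi + 0 = (2/3)*pi (mod 2*pi)

Answer: final direction angle = (2/3)*pi


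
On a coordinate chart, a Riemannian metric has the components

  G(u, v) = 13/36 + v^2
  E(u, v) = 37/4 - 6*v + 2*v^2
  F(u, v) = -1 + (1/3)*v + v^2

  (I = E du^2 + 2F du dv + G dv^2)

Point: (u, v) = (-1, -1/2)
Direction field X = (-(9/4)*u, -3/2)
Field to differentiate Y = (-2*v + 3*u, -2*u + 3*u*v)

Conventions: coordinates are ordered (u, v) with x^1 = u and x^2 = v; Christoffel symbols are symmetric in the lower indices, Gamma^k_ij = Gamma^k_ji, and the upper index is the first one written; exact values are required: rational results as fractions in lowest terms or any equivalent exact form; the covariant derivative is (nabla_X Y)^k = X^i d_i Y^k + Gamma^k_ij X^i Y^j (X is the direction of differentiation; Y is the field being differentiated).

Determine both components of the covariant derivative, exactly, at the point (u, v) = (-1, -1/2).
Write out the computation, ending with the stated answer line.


E = 51/4, F = -11/12, G = 11/18 at the point
E_u = 0, E_v = -8, F_u = 0, F_v = -2/3, G_u = 0, G_v = -1
EG - F^2 = 1001/144;  g^inv = (144/1001) * [[11/18, 11/12], [11/12, 51/4]]
first-kind symbols [ij,l] = (1/2)(d_i g_jl + d_j g_il - d_l g_ij): [uu,u] = E_u/2 = 0, [uu,v] = F_u - E_v/2 = 4, [uv,u] = E_v/2 = -4, [uv,v] = G_u/2 = 0, [vv,u] = F_v - G_u/2 = -2/3, [vv,v] = G_v/2 = -1/2
Gamma^u_ij = (G*[ij,u] - F*[ij,v])/(EG - F^2), Gamma^v_ij = (E*[ij,v] - F*[ij,u])/(EG - F^2)
Gamma_uuu = 48/91, Gamma_uuv = -32/91, Gamma_uvv = -34/273, Gamma_vuu = 7344/1001, Gamma_vuv = -48/91, Gamma_vvv = -1006/1001
X = (9/4, -3/2), Y = (-2, 7/2) at the point

Answer: (nabla_X Y)^u = 1531/364, (nabla_X Y)^v = -295095/8008


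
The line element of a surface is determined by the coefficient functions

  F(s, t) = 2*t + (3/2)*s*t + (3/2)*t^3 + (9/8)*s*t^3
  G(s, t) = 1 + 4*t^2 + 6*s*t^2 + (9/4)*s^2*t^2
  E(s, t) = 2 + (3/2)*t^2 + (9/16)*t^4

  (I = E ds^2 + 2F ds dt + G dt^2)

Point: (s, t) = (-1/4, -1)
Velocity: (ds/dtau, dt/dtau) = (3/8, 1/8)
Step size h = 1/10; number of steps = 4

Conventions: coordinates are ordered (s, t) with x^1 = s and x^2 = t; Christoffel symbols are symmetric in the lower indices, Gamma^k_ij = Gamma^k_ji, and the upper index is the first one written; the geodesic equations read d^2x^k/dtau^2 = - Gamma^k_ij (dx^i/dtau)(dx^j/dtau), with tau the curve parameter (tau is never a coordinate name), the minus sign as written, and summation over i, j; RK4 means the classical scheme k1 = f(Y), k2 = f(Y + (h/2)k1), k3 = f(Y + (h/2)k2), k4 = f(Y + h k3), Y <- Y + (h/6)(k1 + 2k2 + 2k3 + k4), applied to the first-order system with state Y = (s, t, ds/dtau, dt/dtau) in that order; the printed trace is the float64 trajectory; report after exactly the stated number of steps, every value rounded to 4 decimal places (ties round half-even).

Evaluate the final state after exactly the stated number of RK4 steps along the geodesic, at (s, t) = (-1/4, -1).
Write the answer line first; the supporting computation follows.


Answer: s = -0.0977, t = -0.9522, ds/dtau = 0.3859, dt/dtau = 0.1142

f(Y) = (ds/dtau, dt/dtau, -Gamma^s_ij Y'^i Y'^j, -Gamma^t_ij Y'^i Y'^j) with the Gammas evaluated at the stage position; h = 0.100000; intermediate values shown to 6 dp
step 0: s = -0.2500, t = -1.0000, ds/dtau = 0.3750, dt/dtau = 0.1250
step 1:
  k1: at (s, t) = (-0.250000, -1.000000), (ds/dtau, dt/dtau) = (0.375000, 0.125000); Gamma_sss = 0.000000, Gamma_sst = -0.391608, Gamma_stt = 0.424242, Gamma_tss = 0.000000, Gamma_tst = 0.363636, Gamma_ttt = -0.393939; k1 = (0.375000, 0.125000, 0.030084, -0.027936)
  k2: at (s, t) = (-0.231250, -0.993750), (ds/dtau, dt/dtau) = (0.376504, 0.123603); Gamma_sss = 0.000000, Gamma_sst = -0.385614, Gamma_stt = 0.427652, Gamma_tss = 0.000000, Gamma_tst = 0.363935, Gamma_ttt = -0.403609; k2 = (0.376504, 0.123603, 0.029357, -0.027707)
  k3: at (s, t) = (-0.231175, -0.993820), (ds/dtau, dt/dtau) = (0.376468, 0.123615); Gamma_sss = 0.000000, Gamma_sst = -0.385601, Gamma_stt = 0.427636, Gamma_tss = 0.000000, Gamma_tst = 0.363951, Gamma_ttt = -0.403626; k3 = (0.376468, 0.123615, 0.029355, -0.027707)
  k4: at (s, t) = (-0.212353, -0.987639), (ds/dtau, dt/dtau) = (0.377935, 0.122229); Gamma_sss = 0.000000, Gamma_sst = -0.379688, Gamma_stt = 0.430949, Gamma_tss = 0.000000, Gamma_tst = 0.364144, Gamma_ttt = -0.413307; k4 = (0.377935, 0.122229, 0.028641, -0.027468)
  Y <- Y + (h/6)(k1 + 2k2 + 2k3 + k4): s = -0.2124, t = -0.9876, ds/dtau = 0.3779, dt/dtau = 0.1222
step 2:
  k1: at (s, t) = (-0.212352, -0.987639), (ds/dtau, dt/dtau) = (0.377936, 0.122229); Gamma_sss = 0.000000, Gamma_sst = -0.379687, Gamma_stt = 0.430949, Gamma_tss = 0.000000, Gamma_tst = 0.364144, Gamma_ttt = -0.413307; k1 = (0.377936, 0.122229, 0.028641, -0.027468)
  k2: at (s, t) = (-0.193455, -0.981527), (ds/dtau, dt/dtau) = (0.379368, 0.120856); Gamma_sss = 0.000000, Gamma_sst = -0.373854, Gamma_stt = 0.434169, Gamma_tss = 0.000000, Gamma_tst = 0.364237, Gamma_ttt = -0.422999; k2 = (0.379368, 0.120856, 0.027940, -0.027221)
  k3: at (s, t) = (-0.193384, -0.981596), (ds/dtau, dt/dtau) = (0.379333, 0.120868); Gamma_sss = 0.000000, Gamma_sst = -0.373842, Gamma_stt = 0.434151, Gamma_tss = 0.000000, Gamma_tst = 0.364252, Gamma_ttt = -0.423014; k3 = (0.379333, 0.120868, 0.027938, -0.027222)
  k4: at (s, t) = (-0.174419, -0.975552), (ds/dtau, dt/dtau) = (0.380730, 0.119507); Gamma_sss = 0.000000, Gamma_sst = -0.368092, Gamma_stt = 0.437278, Gamma_tss = 0.000000, Gamma_tst = 0.364247, Gamma_ttt = -0.432710; k4 = (0.380730, 0.119507, 0.027251, -0.026966)
  Y <- Y + (h/6)(k1 + 2k2 + 2k3 + k4): s = -0.1744, t = -0.9756, ds/dtau = 0.3807, dt/dtau = 0.1195
step 3:
  k1: at (s, t) = (-0.174418, -0.975552), (ds/dtau, dt/dtau) = (0.380730, 0.119507); Gamma_sss = 0.000000, Gamma_sst = -0.368092, Gamma_stt = 0.437278, Gamma_tss = 0.000000, Gamma_tst = 0.364247, Gamma_ttt = -0.432710; k1 = (0.380730, 0.119507, 0.027251, -0.026967)
  k2: at (s, t) = (-0.155381, -0.969577), (ds/dtau, dt/dtau) = (0.382093, 0.118159); Gamma_sss = 0.000000, Gamma_sst = -0.362425, Gamma_stt = 0.440315, Gamma_tss = 0.000000, Gamma_tst = 0.364149, Gamma_ttt = -0.442410; k2 = (0.382093, 0.118159, 0.026578, -0.026704)
  k3: at (s, t) = (-0.155313, -0.969645), (ds/dtau, dt/dtau) = (0.382059, 0.118172); Gamma_sss = 0.000000, Gamma_sst = -0.362414, Gamma_stt = 0.440296, Gamma_tss = 0.000000, Gamma_tst = 0.364164, Gamma_ttt = -0.442422; k3 = (0.382059, 0.118172, 0.026576, -0.026705)
  k4: at (s, t) = (-0.136212, -0.963735), (ds/dtau, dt/dtau) = (0.383388, 0.116837); Gamma_sss = 0.000000, Gamma_sst = -0.356831, Gamma_stt = 0.443245, Gamma_tss = 0.000000, Gamma_tst = 0.363977, Gamma_ttt = -0.452120; k4 = (0.383388, 0.116837, 0.025917, -0.026436)
  Y <- Y + (h/6)(k1 + 2k2 + 2k3 + k4): s = -0.1362, t = -0.9637, ds/dtau = 0.3834, dt/dtau = 0.1168
step 4:
  k1: at (s, t) = (-0.136211, -0.963736), (ds/dtau, dt/dtau) = (0.383388, 0.116837); Gamma_sss = 0.000000, Gamma_sst = -0.356831, Gamma_stt = 0.443244, Gamma_tss = 0.000000, Gamma_tst = 0.363977, Gamma_ttt = -0.452121; k1 = (0.383388, 0.116837, 0.025917, -0.026436)
  k2: at (s, t) = (-0.117041, -0.957894), (ds/dtau, dt/dtau) = (0.384684, 0.115515); Gamma_sss = 0.000000, Gamma_sst = -0.351333, Gamma_stt = 0.446107, Gamma_tss = 0.000000, Gamma_tst = 0.363705, Gamma_ttt = -0.461816; k2 = (0.384684, 0.115515, 0.025271, -0.026161)
  k3: at (s, t) = (-0.116976, -0.957960), (ds/dtau, dt/dtau) = (0.384651, 0.115529); Gamma_sss = 0.000000, Gamma_sst = -0.351322, Gamma_stt = 0.446087, Gamma_tss = 0.000000, Gamma_tst = 0.363718, Gamma_ttt = -0.461826; k3 = (0.384651, 0.115529, 0.025271, -0.026162)
  k4: at (s, t) = (-0.097745, -0.952183), (ds/dtau, dt/dtau) = (0.385915, 0.114221); Gamma_sss = 0.000000, Gamma_sst = -0.345910, Gamma_stt = 0.448866, Gamma_tss = 0.000000, Gamma_tst = 0.363364, Gamma_ttt = -0.471514; k4 = (0.385915, 0.114221, 0.024639, -0.025882)
  Y <- Y + (h/6)(k1 + 2k2 + 2k3 + k4): s = -0.0977, t = -0.9522, ds/dtau = 0.3859, dt/dtau = 0.1142


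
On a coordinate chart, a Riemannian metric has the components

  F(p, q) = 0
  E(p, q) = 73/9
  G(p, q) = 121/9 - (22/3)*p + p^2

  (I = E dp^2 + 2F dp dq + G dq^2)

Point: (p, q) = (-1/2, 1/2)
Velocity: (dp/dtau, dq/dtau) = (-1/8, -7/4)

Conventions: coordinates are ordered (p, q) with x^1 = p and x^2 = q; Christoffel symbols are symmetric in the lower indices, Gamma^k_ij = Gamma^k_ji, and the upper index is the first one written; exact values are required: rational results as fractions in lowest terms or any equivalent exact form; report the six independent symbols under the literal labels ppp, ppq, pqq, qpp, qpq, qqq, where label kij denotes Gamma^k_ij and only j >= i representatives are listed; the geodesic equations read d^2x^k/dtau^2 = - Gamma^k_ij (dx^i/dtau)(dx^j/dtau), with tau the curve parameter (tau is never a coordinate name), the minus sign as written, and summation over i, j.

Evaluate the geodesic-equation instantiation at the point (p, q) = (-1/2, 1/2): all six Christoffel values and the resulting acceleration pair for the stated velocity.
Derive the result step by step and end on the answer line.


E = 73/9, F = 0, G = 625/36 at the point
E_p = 0, E_q = 0, F_p = 0, F_q = 0, G_p = -25/3, G_q = 0
EG - F^2 = 45625/324;  g^inv = (324/45625) * [[625/36, 0], [0, 73/9]]
first-kind symbols [ij,l] = (1/2)(d_i g_jl + d_j g_il - d_l g_ij): [pp,p] = E_p/2 = 0, [pp,q] = F_p - E_q/2 = 0, [pq,p] = E_q/2 = 0, [pq,q] = G_p/2 = -25/6, [qq,p] = F_q - G_p/2 = 25/6, [qq,q] = G_q/2 = 0
Gamma^p_ij = (G*[ij,p] - F*[ij,q])/(EG - F^2), Gamma^q_ij = (E*[ij,q] - F*[ij,p])/(EG - F^2)
Gamma_ppp = 0, Gamma_ppq = 0, Gamma_pqq = 75/146, Gamma_qpp = 0, Gamma_qpq = -6/25, Gamma_qqq = 0
d^2p/dtau^2 = -(Gamma_ppp*(-1/8)^2 + 2*Gamma_ppq*(-1/8)*(-7/4) + Gamma_pqq*(-7/4)^2) = -3675/2336
d^2q/dtau^2 = -(Gamma_qpp*(-1/8)^2 + 2*Gamma_qpq*(-1/8)*(-7/4) + Gamma_qqq*(-7/4)^2) = 21/200

Answer: Gamma_ppp = 0, Gamma_ppq = 0, Gamma_pqq = 75/146, Gamma_qpp = 0, Gamma_qpq = -6/25, Gamma_qqq = 0; accelerations (d^2p/dtau^2, d^2q/dtau^2) = (-3675/2336, 21/200)


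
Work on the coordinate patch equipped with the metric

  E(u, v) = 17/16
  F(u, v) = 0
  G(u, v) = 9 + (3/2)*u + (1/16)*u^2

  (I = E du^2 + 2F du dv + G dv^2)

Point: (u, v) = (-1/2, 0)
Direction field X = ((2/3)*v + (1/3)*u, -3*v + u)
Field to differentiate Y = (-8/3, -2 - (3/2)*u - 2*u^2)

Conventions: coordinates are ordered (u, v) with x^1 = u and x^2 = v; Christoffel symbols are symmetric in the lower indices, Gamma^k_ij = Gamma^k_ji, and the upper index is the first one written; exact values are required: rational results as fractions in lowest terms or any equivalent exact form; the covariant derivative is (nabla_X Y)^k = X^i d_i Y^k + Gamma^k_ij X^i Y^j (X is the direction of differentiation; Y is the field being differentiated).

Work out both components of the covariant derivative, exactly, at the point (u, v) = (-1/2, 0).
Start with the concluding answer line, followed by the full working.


Answer: (nabla_X Y)^u = -161/272, (nabla_X Y)^v = 4/69

E = 17/16, F = 0, G = 529/64 at the point
E_u = 0, E_v = 0, F_u = 0, F_v = 0, G_u = 23/16, G_v = 0
EG - F^2 = 8993/1024;  g^inv = (1024/8993) * [[529/64, 0], [0, 17/16]]
first-kind symbols [ij,l] = (1/2)(d_i g_jl + d_j g_il - d_l g_ij): [uu,u] = E_u/2 = 0, [uu,v] = F_u - E_v/2 = 0, [uv,u] = E_v/2 = 0, [uv,v] = G_u/2 = 23/32, [vv,u] = F_v - G_u/2 = -23/32, [vv,v] = G_v/2 = 0
Gamma^u_ij = (G*[ij,u] - F*[ij,v])/(EG - F^2), Gamma^v_ij = (E*[ij,v] - F*[ij,u])/(EG - F^2)
Gamma_uuu = 0, Gamma_uuv = 0, Gamma_uvv = -23/34, Gamma_vuu = 0, Gamma_vuv = 2/23, Gamma_vvv = 0
X = (-1/6, -1/2), Y = (-8/3, -7/4) at the point


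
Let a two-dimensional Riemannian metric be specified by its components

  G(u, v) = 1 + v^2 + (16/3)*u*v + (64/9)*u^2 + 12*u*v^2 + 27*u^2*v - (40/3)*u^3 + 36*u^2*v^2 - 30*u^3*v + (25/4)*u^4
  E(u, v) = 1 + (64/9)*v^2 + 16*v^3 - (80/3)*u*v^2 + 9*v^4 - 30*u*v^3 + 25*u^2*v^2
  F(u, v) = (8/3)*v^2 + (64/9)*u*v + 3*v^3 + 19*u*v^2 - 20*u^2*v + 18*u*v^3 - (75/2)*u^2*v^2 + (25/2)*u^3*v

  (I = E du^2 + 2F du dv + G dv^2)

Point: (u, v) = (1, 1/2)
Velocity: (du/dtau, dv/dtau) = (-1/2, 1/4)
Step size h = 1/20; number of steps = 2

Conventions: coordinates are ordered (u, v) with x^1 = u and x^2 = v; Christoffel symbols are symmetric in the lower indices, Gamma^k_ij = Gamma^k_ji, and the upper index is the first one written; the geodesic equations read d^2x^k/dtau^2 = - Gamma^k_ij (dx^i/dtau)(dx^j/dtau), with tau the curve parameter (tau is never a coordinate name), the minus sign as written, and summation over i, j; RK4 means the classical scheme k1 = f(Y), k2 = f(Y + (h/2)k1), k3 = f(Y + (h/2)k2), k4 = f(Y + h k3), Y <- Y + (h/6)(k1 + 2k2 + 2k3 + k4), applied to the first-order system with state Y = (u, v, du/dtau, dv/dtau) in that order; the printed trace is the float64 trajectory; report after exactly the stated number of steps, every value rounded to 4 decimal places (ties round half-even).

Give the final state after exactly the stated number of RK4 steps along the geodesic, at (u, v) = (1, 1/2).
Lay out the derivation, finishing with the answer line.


f(Y) = (du/dtau, dv/dtau, -Gamma^u_ij Y'^i Y'^j, -Gamma^v_ij Y'^i Y'^j) with the Gammas evaluated at the stage position; h = 0.050000; intermediate values shown to 6 dp
step 0: u = 1.0000, v = 0.5000, du/dtau = -0.5000, dv/dtau = 0.2500
step 1:
  k1: at (u, v) = (1.000000, 0.500000), (du/dtau, dv/dtau) = (-0.500000, 0.250000); Gamma_uuu = 0.071259, Gamma_uuv = -0.019002, Gamma_uvv = -0.199525, Gamma_vuu = -0.627078, Gamma_vuv = 0.167221, Gamma_vvv = 1.755819; k1 = (-0.500000, 0.250000, -0.010095, 0.088836)
  k2: at (u, v) = (0.987500, 0.506250), (du/dtau, dv/dtau) = (-0.500252, 0.252221); Gamma_uuu = 0.064925, Gamma_uuv = -0.019665, Gamma_uvv = -0.177623, Gamma_vuu = -0.631144, Gamma_vuv = 0.191161, Gamma_vvv = 1.726687; k2 = (-0.500252, 0.252221, -0.009911, 0.096341)
  k3: at (u, v) = (0.987494, 0.506306), (du/dtau, dv/dtau) = (-0.500248, 0.252409); Gamma_uuu = 0.064910, Gamma_uuv = -0.019667, Gamma_uvv = -0.177562, Gamma_vuu = -0.631161, Gamma_vuv = 0.191236, Gamma_vvv = 1.726533; k3 = (-0.500248, 0.252409, -0.009898, 0.096243)
  k4: at (u, v) = (0.974988, 0.512620), (du/dtau, dv/dtau) = (-0.500495, 0.254812); Gamma_uuu = 0.058461, Gamma_uuv = -0.019785, Gamma_uvv = -0.156237, Gamma_vuu = -0.635336, Gamma_vuv = 0.215022, Gamma_vvv = 1.697945; k4 = (-0.500495, 0.254812, -0.009546, 0.103747)
  Y <- Y + (h/6)(k1 + 2k2 + 2k3 + k4): u = 0.9750, v = 0.5126, du/dtau = -0.5005, dv/dtau = 0.2548
step 2:
  k1: at (u, v) = (0.974988, 0.512617), (du/dtau, dv/dtau) = (-0.500494, 0.254815); Gamma_uuu = 0.058461, Gamma_uuv = -0.019785, Gamma_uvv = -0.156240, Gamma_vuu = -0.635335, Gamma_vuv = 0.215018, Gamma_vvv = 1.697953; k1 = (-0.500494, 0.254815, -0.009546, 0.103743)
  k2: at (u, v) = (0.962475, 0.518988), (du/dtau, dv/dtau) = (-0.500732, 0.257408); Gamma_uuu = 0.051884, Gamma_uuv = -0.019359, Gamma_uvv = -0.135459, Gamma_vuu = -0.639615, Gamma_vuv = 0.238651, Gamma_vvv = 1.669903; k2 = (-0.500732, 0.257408, -0.009024, 0.111247)
  k3: at (u, v) = (0.962469, 0.519052), (du/dtau, dv/dtau) = (-0.500719, 0.257596); Gamma_uuu = 0.051866, Gamma_uuv = -0.019358, Gamma_uvv = -0.135395, Gamma_vuu = -0.639633, Gamma_vuv = 0.238732, Gamma_vvv = 1.669734; k3 = (-0.500719, 0.257596, -0.009014, 0.111157)
  k4: at (u, v) = (0.949952, 0.525497), (du/dtau, dv/dtau) = (-0.500944, 0.260372); Gamma_uuu = 0.045143, Gamma_uuv = -0.018382, Gamma_uvv = -0.115109, Gamma_vuu = -0.644019, Gamma_vuv = 0.262239, Gamma_vvv = 1.642155; k4 = (-0.500944, 0.260372, -0.008320, 0.118694)
  Y <- Y + (h/6)(k1 + 2k2 + 2k3 + k4): u = 0.9500, v = 0.5255, du/dtau = -0.5009, dv/dtau = 0.2604

Answer: u = 0.9500, v = 0.5255, du/dtau = -0.5009, dv/dtau = 0.2604
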